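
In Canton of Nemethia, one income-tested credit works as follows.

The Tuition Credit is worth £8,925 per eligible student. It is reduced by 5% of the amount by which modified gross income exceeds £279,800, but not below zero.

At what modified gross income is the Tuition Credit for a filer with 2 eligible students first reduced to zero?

£636,800

Full credit = 2 × £8,925 = £17,850.
The credit falls by 5% of each pound above £279,800, so it reaches zero when the excess is £17,850 / 5% = £357,000: income = £279,800 + £357,000 = £636,800.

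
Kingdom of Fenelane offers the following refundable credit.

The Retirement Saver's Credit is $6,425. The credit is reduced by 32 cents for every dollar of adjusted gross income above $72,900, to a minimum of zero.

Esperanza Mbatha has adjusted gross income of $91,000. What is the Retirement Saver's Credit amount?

Retirement Saver's Credit: 32% of the $18,100 excess over $72,900 is $5,792; credit = $6,425 − $5,792 = $633.

$633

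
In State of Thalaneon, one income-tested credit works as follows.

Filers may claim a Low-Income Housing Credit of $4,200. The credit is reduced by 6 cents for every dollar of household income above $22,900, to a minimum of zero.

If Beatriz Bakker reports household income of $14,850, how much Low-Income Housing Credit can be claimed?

Low-Income Housing Credit: $14,850 is at or below the $22,900 threshold, so the full $4,200 applies.

$4,200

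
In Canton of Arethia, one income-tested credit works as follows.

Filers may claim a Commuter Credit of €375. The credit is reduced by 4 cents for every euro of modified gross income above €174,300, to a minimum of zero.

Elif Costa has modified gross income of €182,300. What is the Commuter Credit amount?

Commuter Credit: 4% of the €8,000 excess over €174,300 is €320; credit = €375 − €320 = €55.

€55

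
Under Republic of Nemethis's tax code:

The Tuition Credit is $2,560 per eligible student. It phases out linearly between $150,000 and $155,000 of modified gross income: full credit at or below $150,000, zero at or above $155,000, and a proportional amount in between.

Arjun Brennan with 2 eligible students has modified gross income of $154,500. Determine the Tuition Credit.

Tuition Credit: base = 2 × $2,560 = $5,120. $154,500 is $4,500 into a $5,000 phase-out range, leaving 500/5,000 of the credit: $5,120 × 500/5,000 = $512.

$512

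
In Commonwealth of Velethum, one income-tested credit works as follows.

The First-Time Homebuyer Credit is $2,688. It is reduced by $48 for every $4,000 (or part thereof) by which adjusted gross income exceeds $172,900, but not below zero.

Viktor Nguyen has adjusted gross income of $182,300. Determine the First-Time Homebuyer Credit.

First-Time Homebuyer Credit: income exceeds $172,900 by $9,400, which is 3 full-or-partial $4,000 increments; reduction = 3 × $48 = $144, leaving $2,544.

$2,544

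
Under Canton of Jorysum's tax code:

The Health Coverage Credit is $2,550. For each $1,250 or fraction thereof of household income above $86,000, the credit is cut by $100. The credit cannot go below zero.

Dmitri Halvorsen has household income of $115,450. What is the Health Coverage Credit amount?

Health Coverage Credit: income exceeds $86,000 by $29,450, which is 24 full-or-partial $1,250 increments; reduction = 24 × $100 = $2,400, leaving $150.

$150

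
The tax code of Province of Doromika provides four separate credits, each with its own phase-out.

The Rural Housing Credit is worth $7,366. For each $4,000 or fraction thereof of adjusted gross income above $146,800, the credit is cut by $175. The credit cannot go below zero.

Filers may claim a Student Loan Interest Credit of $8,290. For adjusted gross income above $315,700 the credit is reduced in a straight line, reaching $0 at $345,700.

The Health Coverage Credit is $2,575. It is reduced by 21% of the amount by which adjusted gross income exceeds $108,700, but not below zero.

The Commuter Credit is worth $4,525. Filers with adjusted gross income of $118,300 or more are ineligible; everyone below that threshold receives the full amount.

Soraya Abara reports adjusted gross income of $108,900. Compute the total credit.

$22,714

Rural Housing Credit: $108,900 is at or below the $146,800 threshold, so the full $7,366 applies.
Student Loan Interest Credit: $108,900 is at or below the $315,700 threshold, so the full $8,290 applies.
Health Coverage Credit: 21% of the $200 excess over $108,700 is $42; credit = $2,575 − $42 = $2,533.
Commuter Credit: $108,900 is below the $118,300 cutoff, so the full $4,525 applies.
Total: $7,366 + $8,290 + $2,533 + $4,525 = $22,714.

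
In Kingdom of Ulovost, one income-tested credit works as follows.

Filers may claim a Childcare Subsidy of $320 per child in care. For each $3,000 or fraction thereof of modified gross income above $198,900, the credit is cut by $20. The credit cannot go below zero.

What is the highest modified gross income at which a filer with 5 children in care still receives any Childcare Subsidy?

Full credit = 5 × $320 = $1,600.
After 79 increments the reduction is 79 × $20 = $1,580, leaving $20; one more increment wipes it out. Increment 79 ends at excess 79 × $3,000 = $237,000, so the highest qualifying income is $198,900 + $237,000 = $435,900.

$435,900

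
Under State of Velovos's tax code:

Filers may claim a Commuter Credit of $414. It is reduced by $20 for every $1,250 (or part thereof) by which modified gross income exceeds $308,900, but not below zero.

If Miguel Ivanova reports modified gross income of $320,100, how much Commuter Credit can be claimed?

Commuter Credit: income exceeds $308,900 by $11,200, which is 9 full-or-partial $1,250 increments; reduction = 9 × $20 = $180, leaving $234.

$234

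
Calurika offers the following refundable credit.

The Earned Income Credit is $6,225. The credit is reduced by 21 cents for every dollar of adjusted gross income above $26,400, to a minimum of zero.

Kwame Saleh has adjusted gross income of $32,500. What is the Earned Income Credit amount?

$4,944

Earned Income Credit: 21% of the $6,100 excess over $26,400 is $1,281; credit = $6,225 − $1,281 = $4,944.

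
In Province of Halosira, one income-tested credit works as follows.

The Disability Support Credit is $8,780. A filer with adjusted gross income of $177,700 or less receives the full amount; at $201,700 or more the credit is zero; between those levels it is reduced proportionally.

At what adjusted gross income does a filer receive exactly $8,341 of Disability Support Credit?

$178,900

$8,341 is 8,341/8,780 of the full $8,780, so 439/8,780 of the $24,000 range has been used: income = $177,700 + $24,000 × 439/8,780 = $178,900.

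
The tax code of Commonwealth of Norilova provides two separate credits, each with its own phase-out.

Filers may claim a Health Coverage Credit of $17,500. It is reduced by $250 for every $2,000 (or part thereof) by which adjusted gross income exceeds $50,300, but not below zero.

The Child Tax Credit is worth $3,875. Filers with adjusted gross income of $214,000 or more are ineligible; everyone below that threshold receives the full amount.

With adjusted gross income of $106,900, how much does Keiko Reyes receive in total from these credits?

Health Coverage Credit: income exceeds $50,300 by $56,600, which is 29 full-or-partial $2,000 increments; reduction = 29 × $250 = $7,250, leaving $10,250.
Child Tax Credit: $106,900 is below the $214,000 cutoff, so the full $3,875 applies.
Total: $10,250 + $3,875 = $14,125.

$14,125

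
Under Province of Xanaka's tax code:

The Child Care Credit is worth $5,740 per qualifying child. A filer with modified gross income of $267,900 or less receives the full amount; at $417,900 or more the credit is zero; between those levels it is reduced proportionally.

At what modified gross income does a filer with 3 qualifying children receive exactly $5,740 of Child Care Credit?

Full credit = 3 × $5,740 = $17,220.
$5,740 is 5,740/17,220 of the full $17,220, so 11,480/17,220 of the $150,000 range has been used: income = $267,900 + $150,000 × 11,480/17,220 = $367,900.

$367,900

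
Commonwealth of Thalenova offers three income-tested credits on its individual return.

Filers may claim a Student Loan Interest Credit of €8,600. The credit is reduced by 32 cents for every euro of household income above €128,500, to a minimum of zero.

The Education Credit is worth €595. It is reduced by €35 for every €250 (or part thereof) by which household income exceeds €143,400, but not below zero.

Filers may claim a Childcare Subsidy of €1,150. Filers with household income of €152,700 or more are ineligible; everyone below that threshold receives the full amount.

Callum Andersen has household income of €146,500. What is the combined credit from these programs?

€4,130

Student Loan Interest Credit: 32% of the €18,000 excess over €128,500 is €5,760; credit = €8,600 − €5,760 = €2,840.
Education Credit: income exceeds €143,400 by €3,100, which is 13 full-or-partial €250 increments; reduction = 13 × €35 = €455, leaving €140.
Childcare Subsidy: €146,500 is below the €152,700 cutoff, so the full €1,150 applies.
Total: €2,840 + €140 + €1,150 = €4,130.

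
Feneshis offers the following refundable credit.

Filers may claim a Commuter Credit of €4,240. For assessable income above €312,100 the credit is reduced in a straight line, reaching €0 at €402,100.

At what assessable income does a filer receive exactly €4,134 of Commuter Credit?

€314,350

€4,134 is 4,134/4,240 of the full €4,240, so 106/4,240 of the €90,000 range has been used: income = €312,100 + €90,000 × 106/4,240 = €314,350.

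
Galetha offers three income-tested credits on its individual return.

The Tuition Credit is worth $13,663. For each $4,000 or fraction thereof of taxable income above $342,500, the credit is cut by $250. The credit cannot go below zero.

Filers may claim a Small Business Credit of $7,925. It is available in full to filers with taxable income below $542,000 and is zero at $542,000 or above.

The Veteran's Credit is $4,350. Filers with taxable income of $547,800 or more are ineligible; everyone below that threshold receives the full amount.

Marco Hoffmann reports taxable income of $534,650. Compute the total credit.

$13,688

Tuition Credit: income exceeds $342,500 by $192,150, which is 49 full-or-partial $4,000 increments; reduction = 49 × $250 = $12,250, leaving $1,413.
Small Business Credit: $534,650 is below the $542,000 cutoff, so the full $7,925 applies.
Veteran's Credit: $534,650 is below the $547,800 cutoff, so the full $4,350 applies.
Total: $1,413 + $7,925 + $4,350 = $13,688.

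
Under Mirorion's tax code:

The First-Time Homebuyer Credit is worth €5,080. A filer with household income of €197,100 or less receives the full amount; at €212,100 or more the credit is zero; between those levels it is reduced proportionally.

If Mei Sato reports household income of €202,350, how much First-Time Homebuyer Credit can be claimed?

First-Time Homebuyer Credit: €202,350 is €5,250 into a €15,000 phase-out range, leaving 9,750/15,000 of the credit: €5,080 × 9,750/15,000 = €3,302.

€3,302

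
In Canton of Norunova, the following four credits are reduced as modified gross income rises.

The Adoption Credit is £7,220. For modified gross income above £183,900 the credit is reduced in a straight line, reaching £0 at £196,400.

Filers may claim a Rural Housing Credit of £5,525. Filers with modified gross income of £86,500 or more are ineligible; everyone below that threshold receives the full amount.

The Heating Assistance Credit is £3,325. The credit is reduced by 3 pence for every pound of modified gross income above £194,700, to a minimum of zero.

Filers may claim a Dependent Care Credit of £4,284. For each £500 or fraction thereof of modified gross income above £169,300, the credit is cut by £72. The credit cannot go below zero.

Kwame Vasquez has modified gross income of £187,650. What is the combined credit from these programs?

£9,999

Adoption Credit: £187,650 is £3,750 into a £12,500 phase-out range, leaving 8,750/12,500 of the credit: £7,220 × 8,750/12,500 = £5,054.
Rural Housing Credit: £187,650 meets or exceeds the £86,500 cutoff, so the credit is £0.
Heating Assistance Credit: £187,650 is at or below the £194,700 threshold, so the full £3,325 applies.
Dependent Care Credit: income exceeds £169,300 by £18,350, which is 37 full-or-partial £500 increments; reduction = 37 × £72 = £2,664, leaving £1,620.
Total: £5,054 + £0 + £3,325 + £1,620 = £9,999.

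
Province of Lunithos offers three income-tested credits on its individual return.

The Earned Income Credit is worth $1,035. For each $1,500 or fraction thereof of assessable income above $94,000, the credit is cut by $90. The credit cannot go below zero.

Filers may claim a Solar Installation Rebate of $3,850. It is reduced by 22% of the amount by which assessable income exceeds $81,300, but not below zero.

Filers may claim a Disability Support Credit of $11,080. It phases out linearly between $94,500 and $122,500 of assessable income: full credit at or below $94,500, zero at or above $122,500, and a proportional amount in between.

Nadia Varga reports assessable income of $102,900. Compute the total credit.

$8,251

Earned Income Credit: income exceeds $94,000 by $8,900, which is 6 full-or-partial $1,500 increments; reduction = 6 × $90 = $540, leaving $495.
Solar Installation Rebate: 22% of the $21,600 excess over $81,300 is $4,752 ≥ base, so the credit is $0.
Disability Support Credit: $102,900 is $8,400 into a $28,000 phase-out range, leaving 19,600/28,000 of the credit: $11,080 × 19,600/28,000 = $7,756.
Total: $495 + $0 + $7,756 = $8,251.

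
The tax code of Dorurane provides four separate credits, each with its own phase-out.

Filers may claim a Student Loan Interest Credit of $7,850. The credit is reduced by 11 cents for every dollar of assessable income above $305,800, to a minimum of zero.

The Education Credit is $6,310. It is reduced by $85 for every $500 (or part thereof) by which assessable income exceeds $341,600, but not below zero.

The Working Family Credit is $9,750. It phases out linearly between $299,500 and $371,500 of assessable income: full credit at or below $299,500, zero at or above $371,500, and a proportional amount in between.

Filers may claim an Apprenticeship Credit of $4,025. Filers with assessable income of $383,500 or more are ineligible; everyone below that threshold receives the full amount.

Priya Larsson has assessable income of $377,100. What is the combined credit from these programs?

Student Loan Interest Credit: 11% of the $71,300 excess over $305,800 is $7,843; credit = $7,850 − $7,843 = $7.
Education Credit: income exceeds $341,600 by $35,500, which is 71 full-or-partial $500 increments; reduction = 71 × $85 = $6,035, leaving $275.
Working Family Credit: $377,100 is at or above $371,500, so the credit is $0.
Apprenticeship Credit: $377,100 is below the $383,500 cutoff, so the full $4,025 applies.
Total: $7 + $275 + $0 + $4,025 = $4,307.

$4,307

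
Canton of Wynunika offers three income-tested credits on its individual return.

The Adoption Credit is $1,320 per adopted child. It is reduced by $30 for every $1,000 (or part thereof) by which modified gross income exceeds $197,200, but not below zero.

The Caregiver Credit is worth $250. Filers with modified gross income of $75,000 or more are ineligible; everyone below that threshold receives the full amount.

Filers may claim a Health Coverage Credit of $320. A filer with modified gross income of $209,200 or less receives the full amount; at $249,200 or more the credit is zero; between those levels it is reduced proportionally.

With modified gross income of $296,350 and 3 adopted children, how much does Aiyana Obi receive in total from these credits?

$960

Adoption Credit: base = 3 × $1,320 = $3,960. income exceeds $197,200 by $99,150, which is 100 full-or-partial $1,000 increments; reduction = 100 × $30 = $3,000, leaving $960.
Caregiver Credit: $296,350 meets or exceeds the $75,000 cutoff, so the credit is $0.
Health Coverage Credit: $296,350 is at or above $249,200, so the credit is $0.
Total: $960 + $0 + $0 = $960.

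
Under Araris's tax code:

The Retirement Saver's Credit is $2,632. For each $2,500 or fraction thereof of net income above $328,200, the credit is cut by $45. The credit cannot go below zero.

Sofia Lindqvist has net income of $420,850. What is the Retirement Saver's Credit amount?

Retirement Saver's Credit: income exceeds $328,200 by $92,650, which is 38 full-or-partial $2,500 increments; reduction = 38 × $45 = $1,710, leaving $922.

$922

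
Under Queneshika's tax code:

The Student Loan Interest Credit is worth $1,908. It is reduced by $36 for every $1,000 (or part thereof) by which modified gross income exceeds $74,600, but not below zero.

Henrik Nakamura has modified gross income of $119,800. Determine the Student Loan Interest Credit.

Student Loan Interest Credit: income exceeds $74,600 by $45,200, which is 46 full-or-partial $1,000 increments; reduction = 46 × $36 = $1,656, leaving $252.

$252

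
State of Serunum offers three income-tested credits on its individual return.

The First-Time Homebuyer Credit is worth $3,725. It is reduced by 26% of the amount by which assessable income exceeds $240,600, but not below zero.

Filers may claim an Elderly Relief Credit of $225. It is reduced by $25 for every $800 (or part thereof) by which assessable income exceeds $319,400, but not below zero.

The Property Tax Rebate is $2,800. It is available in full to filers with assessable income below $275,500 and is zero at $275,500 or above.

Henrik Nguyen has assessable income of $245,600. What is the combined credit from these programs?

$5,450

First-Time Homebuyer Credit: 26% of the $5,000 excess over $240,600 is $1,300; credit = $3,725 − $1,300 = $2,425.
Elderly Relief Credit: $245,600 is at or below the $319,400 threshold, so the full $225 applies.
Property Tax Rebate: $245,600 is below the $275,500 cutoff, so the full $2,800 applies.
Total: $2,425 + $225 + $2,800 = $5,450.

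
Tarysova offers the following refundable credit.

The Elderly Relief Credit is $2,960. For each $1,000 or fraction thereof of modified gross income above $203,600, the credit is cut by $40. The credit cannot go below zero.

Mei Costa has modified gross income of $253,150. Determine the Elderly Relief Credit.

$960

Elderly Relief Credit: income exceeds $203,600 by $49,550, which is 50 full-or-partial $1,000 increments; reduction = 50 × $40 = $2,000, leaving $960.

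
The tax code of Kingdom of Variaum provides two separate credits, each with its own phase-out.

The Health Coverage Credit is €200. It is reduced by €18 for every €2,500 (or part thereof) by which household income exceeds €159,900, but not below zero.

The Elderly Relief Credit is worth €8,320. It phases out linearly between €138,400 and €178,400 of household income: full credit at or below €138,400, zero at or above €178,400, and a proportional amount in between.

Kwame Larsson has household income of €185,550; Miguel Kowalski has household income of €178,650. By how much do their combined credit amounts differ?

€54

Kwame (€185,550): Health Coverage Credit: income exceeds €159,900 by €25,650, which is 11 full-or-partial €2,500 increments; reduction = 11 × €18 = €198, leaving €2. Elderly Relief Credit: €185,550 is at or above €178,400, so the credit is €0. total €2 + €0 = €2
Miguel (€178,650): Health Coverage Credit: income exceeds €159,900 by €18,750, which is 8 full-or-partial €2,500 increments; reduction = 8 × €18 = €144, leaving €56. Elderly Relief Credit: €178,650 is at or above €178,400, so the credit is €0. total €56 + €0 = €56
Difference: |€2 − €56| = €54.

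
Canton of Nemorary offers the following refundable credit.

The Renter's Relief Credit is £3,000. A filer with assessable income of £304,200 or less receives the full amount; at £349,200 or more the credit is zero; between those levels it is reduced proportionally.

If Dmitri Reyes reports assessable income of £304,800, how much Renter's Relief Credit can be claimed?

£2,960

Renter's Relief Credit: £304,800 is £600 into a £45,000 phase-out range, leaving 44,400/45,000 of the credit: £3,000 × 44,400/45,000 = £2,960.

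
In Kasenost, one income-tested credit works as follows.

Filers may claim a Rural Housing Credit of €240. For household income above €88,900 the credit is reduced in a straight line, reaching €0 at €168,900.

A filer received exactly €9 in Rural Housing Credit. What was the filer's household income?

€9 is 9/240 of the full €240, so 231/240 of the €80,000 range has been used: income = €88,900 + €80,000 × 231/240 = €165,900.

€165,900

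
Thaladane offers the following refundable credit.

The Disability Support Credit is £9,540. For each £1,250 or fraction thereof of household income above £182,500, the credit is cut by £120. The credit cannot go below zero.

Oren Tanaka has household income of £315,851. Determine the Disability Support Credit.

Disability Support Credit: income exceeds £182,500 by £133,351 → 107 increments × £120 = £12,840 ≥ base, so the credit is £0.

£0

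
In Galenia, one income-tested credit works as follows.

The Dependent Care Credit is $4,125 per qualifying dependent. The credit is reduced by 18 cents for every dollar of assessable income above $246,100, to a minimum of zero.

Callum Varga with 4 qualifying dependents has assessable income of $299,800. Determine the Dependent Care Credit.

Dependent Care Credit: base = 4 × $4,125 = $16,500. 18% of the $53,700 excess over $246,100 is $9,666; credit = $16,500 − $9,666 = $6,834.

$6,834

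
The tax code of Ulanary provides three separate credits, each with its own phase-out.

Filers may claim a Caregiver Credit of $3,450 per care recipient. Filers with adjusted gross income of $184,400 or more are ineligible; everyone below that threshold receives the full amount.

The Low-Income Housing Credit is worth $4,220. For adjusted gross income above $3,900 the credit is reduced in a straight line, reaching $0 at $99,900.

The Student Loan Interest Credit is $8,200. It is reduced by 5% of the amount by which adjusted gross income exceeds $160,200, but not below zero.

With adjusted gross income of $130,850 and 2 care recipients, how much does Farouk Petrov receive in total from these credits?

Caregiver Credit: base = 2 × $3,450 = $6,900. $130,850 is below the $184,400 cutoff, so the full $6,900 applies.
Low-Income Housing Credit: $130,850 is at or above $99,900, so the credit is $0.
Student Loan Interest Credit: $130,850 is at or below the $160,200 threshold, so the full $8,200 applies.
Total: $6,900 + $0 + $8,200 = $15,100.

$15,100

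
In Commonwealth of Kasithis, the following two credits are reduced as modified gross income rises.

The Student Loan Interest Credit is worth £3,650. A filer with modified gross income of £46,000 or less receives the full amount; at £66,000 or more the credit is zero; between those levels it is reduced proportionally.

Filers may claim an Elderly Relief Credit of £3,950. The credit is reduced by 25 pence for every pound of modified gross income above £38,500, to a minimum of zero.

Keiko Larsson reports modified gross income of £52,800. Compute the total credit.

£2,784

Student Loan Interest Credit: £52,800 is £6,800 into a £20,000 phase-out range, leaving 13,200/20,000 of the credit: £3,650 × 13,200/20,000 = £2,409.
Elderly Relief Credit: 25% of the £14,300 excess over £38,500 is £3,575; credit = £3,950 − £3,575 = £375.
Total: £2,409 + £375 = £2,784.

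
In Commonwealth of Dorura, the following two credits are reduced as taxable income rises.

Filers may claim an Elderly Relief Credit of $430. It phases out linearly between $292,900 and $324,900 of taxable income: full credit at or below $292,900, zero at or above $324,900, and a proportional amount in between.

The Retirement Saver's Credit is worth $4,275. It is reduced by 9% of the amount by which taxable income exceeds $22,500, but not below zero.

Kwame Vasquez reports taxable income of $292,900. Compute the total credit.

$430

Elderly Relief Credit: $292,900 is at or below the $292,900 threshold, so the full $430 applies.
Retirement Saver's Credit: 9% of the $270,400 excess over $22,500 is $24,336 ≥ base, so the credit is $0.
Total: $430 + $0 = $430.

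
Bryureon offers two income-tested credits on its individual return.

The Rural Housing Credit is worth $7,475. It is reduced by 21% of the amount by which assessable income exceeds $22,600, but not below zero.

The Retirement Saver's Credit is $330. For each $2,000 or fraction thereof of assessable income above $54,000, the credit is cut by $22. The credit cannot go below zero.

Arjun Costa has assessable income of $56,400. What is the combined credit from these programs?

Rural Housing Credit: 21% of the $33,800 excess over $22,600 is $7,098; credit = $7,475 − $7,098 = $377.
Retirement Saver's Credit: income exceeds $54,000 by $2,400, which is 2 full-or-partial $2,000 increments; reduction = 2 × $22 = $44, leaving $286.
Total: $377 + $286 = $663.

$663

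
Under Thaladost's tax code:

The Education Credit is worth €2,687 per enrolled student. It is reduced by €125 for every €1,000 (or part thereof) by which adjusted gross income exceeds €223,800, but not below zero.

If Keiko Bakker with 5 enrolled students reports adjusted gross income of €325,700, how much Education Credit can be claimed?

Education Credit: base = 5 × €2,687 = €13,435. income exceeds €223,800 by €101,900, which is 102 full-or-partial €1,000 increments; reduction = 102 × €125 = €12,750, leaving €685.

€685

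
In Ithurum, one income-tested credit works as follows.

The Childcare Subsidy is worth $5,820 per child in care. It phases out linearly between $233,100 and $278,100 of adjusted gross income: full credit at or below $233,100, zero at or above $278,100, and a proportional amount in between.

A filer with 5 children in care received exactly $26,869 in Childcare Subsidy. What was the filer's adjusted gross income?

Full credit = 5 × $5,820 = $29,100.
$26,869 is 26,869/29,100 of the full $29,100, so 2,231/29,100 of the $45,000 range has been used: income = $233,100 + $45,000 × 2,231/29,100 = $236,550.

$236,550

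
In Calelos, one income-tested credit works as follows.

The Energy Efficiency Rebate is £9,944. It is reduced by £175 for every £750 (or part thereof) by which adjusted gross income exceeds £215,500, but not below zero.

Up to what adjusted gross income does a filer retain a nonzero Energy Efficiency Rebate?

£257,500

After 56 increments the reduction is 56 × £175 = £9,800, leaving £144; one more increment wipes it out. Increment 56 ends at excess 56 × £750 = £42,000, so the highest qualifying income is £215,500 + £42,000 = £257,500.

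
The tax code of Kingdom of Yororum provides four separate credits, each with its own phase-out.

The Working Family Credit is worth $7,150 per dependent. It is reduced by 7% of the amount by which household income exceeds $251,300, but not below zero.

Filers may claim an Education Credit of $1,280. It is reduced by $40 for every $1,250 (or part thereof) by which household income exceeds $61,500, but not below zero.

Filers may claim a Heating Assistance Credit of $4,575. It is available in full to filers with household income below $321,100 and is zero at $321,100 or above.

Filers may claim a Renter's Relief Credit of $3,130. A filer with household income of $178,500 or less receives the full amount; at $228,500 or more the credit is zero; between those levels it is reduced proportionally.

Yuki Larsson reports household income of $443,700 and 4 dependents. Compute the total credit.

Working Family Credit: base = 4 × $7,150 = $28,600. 7% of the $192,400 excess over $251,300 is $13,468; credit = $28,600 − $13,468 = $15,132.
Education Credit: income exceeds $61,500 by $382,200 → 306 increments × $40 = $12,240 ≥ base, so the credit is $0.
Heating Assistance Credit: $443,700 meets or exceeds the $321,100 cutoff, so the credit is $0.
Renter's Relief Credit: $443,700 is at or above $228,500, so the credit is $0.
Total: $15,132 + $0 + $0 + $0 = $15,132.

$15,132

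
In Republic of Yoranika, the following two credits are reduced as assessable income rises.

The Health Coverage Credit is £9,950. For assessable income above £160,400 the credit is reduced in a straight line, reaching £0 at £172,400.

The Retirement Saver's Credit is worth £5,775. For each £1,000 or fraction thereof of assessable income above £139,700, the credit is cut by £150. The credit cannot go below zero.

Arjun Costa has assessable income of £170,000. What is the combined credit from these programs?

£3,115

Health Coverage Credit: £170,000 is £9,600 into a £12,000 phase-out range, leaving 2,400/12,000 of the credit: £9,950 × 2,400/12,000 = £1,990.
Retirement Saver's Credit: income exceeds £139,700 by £30,300, which is 31 full-or-partial £1,000 increments; reduction = 31 × £150 = £4,650, leaving £1,125.
Total: £1,990 + £1,125 = £3,115.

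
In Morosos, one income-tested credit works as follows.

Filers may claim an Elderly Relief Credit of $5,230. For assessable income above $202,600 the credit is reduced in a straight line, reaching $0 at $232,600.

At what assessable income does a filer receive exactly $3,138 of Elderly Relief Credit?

$3,138 is 3,138/5,230 of the full $5,230, so 2,092/5,230 of the $30,000 range has been used: income = $202,600 + $30,000 × 2,092/5,230 = $214,600.

$214,600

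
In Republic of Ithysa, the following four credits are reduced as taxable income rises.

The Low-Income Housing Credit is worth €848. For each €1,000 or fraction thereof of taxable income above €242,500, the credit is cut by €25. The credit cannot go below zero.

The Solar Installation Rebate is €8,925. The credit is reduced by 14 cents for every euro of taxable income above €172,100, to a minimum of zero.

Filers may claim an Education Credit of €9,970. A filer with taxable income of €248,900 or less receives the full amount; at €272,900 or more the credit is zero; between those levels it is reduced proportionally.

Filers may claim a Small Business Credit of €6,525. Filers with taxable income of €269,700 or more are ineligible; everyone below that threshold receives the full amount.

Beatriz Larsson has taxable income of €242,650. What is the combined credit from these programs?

Low-Income Housing Credit: income exceeds €242,500 by €150, which is 1 full-or-partial €1,000 increment; reduction = 1 × €25 = €25, leaving €823.
Solar Installation Rebate: 14% of the €70,550 excess over €172,100 is €9,877 ≥ base, so the credit is €0.
Education Credit: €242,650 is at or below the €248,900 threshold, so the full €9,970 applies.
Small Business Credit: €242,650 is below the €269,700 cutoff, so the full €6,525 applies.
Total: €823 + €0 + €9,970 + €6,525 = €17,318.

€17,318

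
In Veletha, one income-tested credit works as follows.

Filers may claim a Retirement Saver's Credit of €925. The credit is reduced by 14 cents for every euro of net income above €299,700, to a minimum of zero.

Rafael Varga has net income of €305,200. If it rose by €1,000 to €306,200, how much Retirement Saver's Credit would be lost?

€140

At €305,200 — 14% of the €5,500 excess over €299,700 is €770; credit = €925 − €770 = €155.
At €306,200 — 14% of the €6,500 excess over €299,700 is €910; credit = €925 − €910 = €15.
Lost: €155 − €15 = €140.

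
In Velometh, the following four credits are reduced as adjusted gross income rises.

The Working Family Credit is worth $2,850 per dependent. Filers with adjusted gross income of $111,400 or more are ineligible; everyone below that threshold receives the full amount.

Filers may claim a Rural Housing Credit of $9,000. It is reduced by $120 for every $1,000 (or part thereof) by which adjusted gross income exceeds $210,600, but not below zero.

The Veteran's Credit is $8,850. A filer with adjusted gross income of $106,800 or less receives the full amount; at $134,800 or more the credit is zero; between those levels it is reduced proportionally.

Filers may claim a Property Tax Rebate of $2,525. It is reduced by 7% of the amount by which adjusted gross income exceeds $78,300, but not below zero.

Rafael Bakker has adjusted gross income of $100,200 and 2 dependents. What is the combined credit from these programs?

Working Family Credit: base = 2 × $2,850 = $5,700. $100,200 is below the $111,400 cutoff, so the full $5,700 applies.
Rural Housing Credit: $100,200 is at or below the $210,600 threshold, so the full $9,000 applies.
Veteran's Credit: $100,200 is at or below the $106,800 threshold, so the full $8,850 applies.
Property Tax Rebate: 7% of the $21,900 excess over $78,300 is $1,533; credit = $2,525 − $1,533 = $992.
Total: $5,700 + $9,000 + $8,850 + $992 = $24,542.

$24,542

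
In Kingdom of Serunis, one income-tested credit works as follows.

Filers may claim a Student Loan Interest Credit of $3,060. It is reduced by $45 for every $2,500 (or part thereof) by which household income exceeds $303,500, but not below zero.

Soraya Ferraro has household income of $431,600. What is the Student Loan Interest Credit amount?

$720

Student Loan Interest Credit: income exceeds $303,500 by $128,100, which is 52 full-or-partial $2,500 increments; reduction = 52 × $45 = $2,340, leaving $720.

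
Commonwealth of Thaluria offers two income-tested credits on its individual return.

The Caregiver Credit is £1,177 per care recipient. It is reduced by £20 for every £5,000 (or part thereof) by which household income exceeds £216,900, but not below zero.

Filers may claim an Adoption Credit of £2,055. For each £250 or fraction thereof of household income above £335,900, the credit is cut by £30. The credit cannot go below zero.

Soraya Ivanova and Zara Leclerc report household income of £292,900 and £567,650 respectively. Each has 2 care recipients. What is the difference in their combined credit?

£3,155

Soraya (£292,900): Caregiver Credit: base = 2 × £1,177 = £2,354. income exceeds £216,900 by £76,000, which is 16 full-or-partial £5,000 increments; reduction = 16 × £20 = £320, leaving £2,034. Adoption Credit: £292,900 is at or below the £335,900 threshold, so the full £2,055 applies. total £2,034 + £2,055 = £4,089
Zara (£567,650): Caregiver Credit: base = 2 × £1,177 = £2,354. income exceeds £216,900 by £350,750, which is 71 full-or-partial £5,000 increments; reduction = 71 × £20 = £1,420, leaving £934. Adoption Credit: income exceeds £335,900 by £231,750 → 927 increments × £30 = £27,810 ≥ base, so the credit is £0. total £934 + £0 = £934
Difference: |£4,089 − £934| = £3,155.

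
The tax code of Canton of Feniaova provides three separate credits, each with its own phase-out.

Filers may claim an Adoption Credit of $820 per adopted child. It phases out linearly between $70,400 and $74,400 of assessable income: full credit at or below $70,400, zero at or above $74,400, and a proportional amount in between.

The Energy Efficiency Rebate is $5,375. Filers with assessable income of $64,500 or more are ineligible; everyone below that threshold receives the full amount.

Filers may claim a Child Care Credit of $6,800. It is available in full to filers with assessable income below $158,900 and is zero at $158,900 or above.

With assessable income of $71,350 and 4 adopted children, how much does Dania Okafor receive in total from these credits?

Adoption Credit: base = 4 × $820 = $3,280. $71,350 is $950 into a $4,000 phase-out range, leaving 3,050/4,000 of the credit: $3,280 × 3,050/4,000 = $2,501.
Energy Efficiency Rebate: $71,350 meets or exceeds the $64,500 cutoff, so the credit is $0.
Child Care Credit: $71,350 is below the $158,900 cutoff, so the full $6,800 applies.
Total: $2,501 + $0 + $6,800 = $9,301.

$9,301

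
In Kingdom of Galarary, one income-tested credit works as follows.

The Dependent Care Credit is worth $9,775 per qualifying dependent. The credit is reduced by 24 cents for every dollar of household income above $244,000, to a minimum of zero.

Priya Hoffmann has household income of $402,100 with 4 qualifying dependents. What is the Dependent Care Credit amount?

Dependent Care Credit: base = 4 × $9,775 = $39,100. 24% of the $158,100 excess over $244,000 is $37,944; credit = $39,100 − $37,944 = $1,156.

$1,156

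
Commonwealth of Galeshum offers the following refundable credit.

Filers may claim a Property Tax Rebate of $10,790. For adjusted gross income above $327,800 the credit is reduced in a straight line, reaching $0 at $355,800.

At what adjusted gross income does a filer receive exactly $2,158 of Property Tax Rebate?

$350,200

$2,158 is 2,158/10,790 of the full $10,790, so 8,632/10,790 of the $28,000 range has been used: income = $327,800 + $28,000 × 8,632/10,790 = $350,200.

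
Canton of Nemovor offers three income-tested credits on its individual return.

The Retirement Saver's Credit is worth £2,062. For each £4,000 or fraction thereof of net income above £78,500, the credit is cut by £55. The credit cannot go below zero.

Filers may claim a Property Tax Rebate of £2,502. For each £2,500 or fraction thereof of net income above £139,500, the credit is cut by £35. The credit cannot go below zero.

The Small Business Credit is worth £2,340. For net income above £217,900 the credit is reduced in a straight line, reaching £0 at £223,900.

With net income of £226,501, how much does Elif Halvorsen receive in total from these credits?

Retirement Saver's Credit: income exceeds £78,500 by £148,001 → 38 increments × £55 = £2,090 ≥ base, so the credit is £0.
Property Tax Rebate: income exceeds £139,500 by £87,001, which is 35 full-or-partial £2,500 increments; reduction = 35 × £35 = £1,225, leaving £1,277.
Small Business Credit: £226,501 is at or above £223,900, so the credit is £0.
Total: £0 + £1,277 + £0 = £1,277.

£1,277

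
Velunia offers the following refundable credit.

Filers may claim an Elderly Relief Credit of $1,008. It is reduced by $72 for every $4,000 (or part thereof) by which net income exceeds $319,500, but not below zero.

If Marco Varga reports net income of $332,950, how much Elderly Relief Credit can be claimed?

$720

Elderly Relief Credit: income exceeds $319,500 by $13,450, which is 4 full-or-partial $4,000 increments; reduction = 4 × $72 = $288, leaving $720.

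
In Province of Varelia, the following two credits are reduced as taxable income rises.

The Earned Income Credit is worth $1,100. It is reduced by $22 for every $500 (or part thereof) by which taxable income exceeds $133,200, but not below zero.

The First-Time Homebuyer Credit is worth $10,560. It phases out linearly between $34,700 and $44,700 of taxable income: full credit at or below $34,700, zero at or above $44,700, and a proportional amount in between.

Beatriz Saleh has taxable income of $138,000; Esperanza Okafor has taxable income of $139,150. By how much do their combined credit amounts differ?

$44

Beatriz ($138,000): Earned Income Credit: income exceeds $133,200 by $4,800, which is 10 full-or-partial $500 increments; reduction = 10 × $22 = $220, leaving $880. First-Time Homebuyer Credit: $138,000 is at or above $44,700, so the credit is $0. total $880 + $0 = $880
Esperanza ($139,150): Earned Income Credit: income exceeds $133,200 by $5,950, which is 12 full-or-partial $500 increments; reduction = 12 × $22 = $264, leaving $836. First-Time Homebuyer Credit: $139,150 is at or above $44,700, so the credit is $0. total $836 + $0 = $836
Difference: |$880 − $836| = $44.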